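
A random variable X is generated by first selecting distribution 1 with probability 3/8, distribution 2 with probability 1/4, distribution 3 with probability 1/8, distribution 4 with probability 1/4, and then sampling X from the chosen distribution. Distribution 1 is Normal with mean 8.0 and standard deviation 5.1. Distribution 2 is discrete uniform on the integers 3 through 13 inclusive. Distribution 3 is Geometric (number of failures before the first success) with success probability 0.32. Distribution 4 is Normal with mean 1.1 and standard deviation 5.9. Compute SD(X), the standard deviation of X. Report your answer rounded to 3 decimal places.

Per component, 1: μ=8, E[X²]=90.01; 2: μ=8, E[X²]=74; 3: μ=2.125, E[X²]=11.1562; 4: μ=1.1, E[X²]=36.02.
E[X] = 0.375·8 + 0.25·8 + 0.125·2.125 + 0.25·1.1 = 5.54063.
E[X²] = 0.375·90.01 + 0.25·74 + 0.125·11.1562 + 0.25·36.02 = 62.6533.
Var(X) = E[X²] − (E[X])² = 62.6533 − 30.6985 = 31.9548.
SD(X) = √31.9548 = 5.65285.

5.653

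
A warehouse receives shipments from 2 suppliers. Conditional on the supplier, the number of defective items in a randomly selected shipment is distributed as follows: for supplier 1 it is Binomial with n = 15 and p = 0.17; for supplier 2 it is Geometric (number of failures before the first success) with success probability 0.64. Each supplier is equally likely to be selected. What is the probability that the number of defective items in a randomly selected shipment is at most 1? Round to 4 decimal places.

Conditional on each supplier, P(X ≤ 1): 1: 0.248891; 2: 0.8704.
By total probability, P(X ≤ 1) = 0.5·0.248891 + 0.5·0.8704 = 0.559646.

0.5596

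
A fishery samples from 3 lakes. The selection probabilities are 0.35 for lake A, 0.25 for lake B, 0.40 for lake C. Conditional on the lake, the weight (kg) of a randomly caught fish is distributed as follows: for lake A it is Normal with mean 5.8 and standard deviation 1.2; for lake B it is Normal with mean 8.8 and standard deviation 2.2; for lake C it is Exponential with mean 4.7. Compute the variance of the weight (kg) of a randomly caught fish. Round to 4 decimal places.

13.1879

Per component, A: μ=5.8, E[X²]=35.08; B: μ=8.8, E[X²]=82.28; C: μ=4.7, E[X²]=44.18.
E[X] = 0.35·5.8 + 0.25·8.8 + 0.4·4.7 = 6.11.
E[X²] = 0.35·35.08 + 0.25·82.28 + 0.4·44.18 = 50.52.
Var(X) = E[X²] − (E[X])² = 50.52 − 37.3321 = 13.1879.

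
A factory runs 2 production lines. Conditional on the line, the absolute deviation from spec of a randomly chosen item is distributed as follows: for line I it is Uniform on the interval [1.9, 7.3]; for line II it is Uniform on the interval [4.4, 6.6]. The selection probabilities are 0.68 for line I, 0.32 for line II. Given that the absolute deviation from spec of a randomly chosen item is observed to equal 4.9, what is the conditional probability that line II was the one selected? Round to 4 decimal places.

Likelihoods f(4.9 | ·): I: 0.185185; II: 0.454545.
Posterior ∝ prior × likelihood. Numerator for II: 0.32·0.454545 = 0.145455.
Normalizing constant: 0.68·0.185185 + 0.32·0.454545 = 0.27138.
P(II | observation) = 0.145455 / 0.27138 = 0.53598.

0.5360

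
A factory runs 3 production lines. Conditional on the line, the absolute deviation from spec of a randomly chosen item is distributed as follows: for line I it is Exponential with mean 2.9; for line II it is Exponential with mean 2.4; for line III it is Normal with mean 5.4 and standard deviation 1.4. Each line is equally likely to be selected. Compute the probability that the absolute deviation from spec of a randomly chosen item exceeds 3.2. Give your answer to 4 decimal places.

Conditional on each line, P(X > 3.2): I: 0.331725; II: 0.263597; III: 0.941958.
By total probability, P(X > 3.2) = 0.333333·0.331725 + 0.333333·0.263597 + 0.333333·0.941958 = 0.512427.

0.5124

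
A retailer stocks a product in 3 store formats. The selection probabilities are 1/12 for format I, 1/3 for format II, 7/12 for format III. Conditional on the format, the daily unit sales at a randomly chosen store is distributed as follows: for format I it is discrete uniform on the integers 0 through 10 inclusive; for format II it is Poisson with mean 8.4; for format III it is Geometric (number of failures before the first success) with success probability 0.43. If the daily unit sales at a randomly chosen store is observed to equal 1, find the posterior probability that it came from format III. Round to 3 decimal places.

0.946

Likelihoods P(X=1 | ·): I: 0.0909091; II: 0.00188889; III: 0.2451.
Posterior ∝ prior × likelihood. Numerator for III: 0.583333·0.2451 = 0.142975.
Normalizing constant: 0.0833333·0.0909091 + 0.333333·0.00188889 + 0.583333·0.2451 = 0.15118.
P(III | observation) = 0.142975 / 0.15118 = 0.945725.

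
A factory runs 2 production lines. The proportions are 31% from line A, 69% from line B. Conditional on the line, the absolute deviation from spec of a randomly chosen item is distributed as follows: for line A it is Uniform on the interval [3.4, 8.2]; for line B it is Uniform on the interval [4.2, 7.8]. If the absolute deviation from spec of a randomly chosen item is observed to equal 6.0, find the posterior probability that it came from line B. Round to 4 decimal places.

Likelihoods f(6.0 | ·): A: 0.208333; B: 0.277778.
Posterior ∝ prior × likelihood. Numerator for B: 0.69·0.277778 = 0.191667.
Normalizing constant: 0.31·0.208333 + 0.69·0.277778 = 0.25625.
P(B | observation) = 0.191667 / 0.25625 = 0.747967.

0.7480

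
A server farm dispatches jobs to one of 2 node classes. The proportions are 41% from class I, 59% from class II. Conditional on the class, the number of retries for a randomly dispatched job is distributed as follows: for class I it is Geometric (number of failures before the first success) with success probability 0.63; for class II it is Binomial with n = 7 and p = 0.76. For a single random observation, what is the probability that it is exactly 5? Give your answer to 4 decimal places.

Conditional on each class, P(X = 5): I: 0.00436867; II: 0.306697.
By total probability, P(X = 5) = 0.41·0.00436867 + 0.59·0.306697 = 0.182742.

0.1827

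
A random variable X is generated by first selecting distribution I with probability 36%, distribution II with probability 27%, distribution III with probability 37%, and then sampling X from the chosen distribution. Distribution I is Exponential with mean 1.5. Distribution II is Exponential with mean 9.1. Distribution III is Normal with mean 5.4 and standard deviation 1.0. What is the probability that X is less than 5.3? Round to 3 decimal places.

0.639

Conditional on each component, P(X < 5.3): I: 0.970793; II: 0.441454; III: 0.460172.
By total probability, P(X < 5.3) = 0.36·0.970793 + 0.27·0.441454 + 0.37·0.460172 = 0.638942.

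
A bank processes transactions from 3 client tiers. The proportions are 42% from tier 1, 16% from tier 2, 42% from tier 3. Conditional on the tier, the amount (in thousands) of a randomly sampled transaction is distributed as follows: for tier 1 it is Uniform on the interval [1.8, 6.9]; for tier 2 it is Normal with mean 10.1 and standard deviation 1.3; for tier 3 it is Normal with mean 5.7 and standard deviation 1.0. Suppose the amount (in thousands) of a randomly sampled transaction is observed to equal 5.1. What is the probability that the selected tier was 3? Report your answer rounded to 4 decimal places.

0.6295

Likelihoods f(5.1 | ·): 1: 0.196078; 2: 0.000188248; 3: 0.333225.
Posterior ∝ prior × likelihood. Numerator for 3: 0.42·0.333225 = 0.139954.
Normalizing constant: 0.42·0.196078 + 0.16·0.000188248 + 0.42·0.333225 = 0.222337.
P(3 | observation) = 0.139954 / 0.222337 = 0.629468.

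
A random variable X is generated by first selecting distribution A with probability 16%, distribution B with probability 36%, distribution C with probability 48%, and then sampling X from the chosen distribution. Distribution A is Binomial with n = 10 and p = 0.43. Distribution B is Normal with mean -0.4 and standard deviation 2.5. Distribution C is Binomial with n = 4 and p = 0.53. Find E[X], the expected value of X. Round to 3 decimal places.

1.562

Component means — A: 4.3; B: -0.4; C: 2.12.
E[X] = 0.16·4.3 + 0.36·-0.4 + 0.48·2.12 = 1.5616.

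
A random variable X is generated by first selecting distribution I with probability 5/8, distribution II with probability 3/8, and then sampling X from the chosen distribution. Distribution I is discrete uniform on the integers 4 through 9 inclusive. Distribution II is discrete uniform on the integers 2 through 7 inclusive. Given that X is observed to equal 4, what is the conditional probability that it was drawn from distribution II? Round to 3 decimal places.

0.375

Likelihoods P(X=4 | ·): I: 0.166667; II: 0.166667.
Posterior ∝ prior × likelihood. Numerator for II: 0.375·0.166667 = 0.0625.
Normalizing constant: 0.625·0.166667 + 0.375·0.166667 = 0.166667.
P(II | observation) = 0.0625 / 0.166667 = 0.375.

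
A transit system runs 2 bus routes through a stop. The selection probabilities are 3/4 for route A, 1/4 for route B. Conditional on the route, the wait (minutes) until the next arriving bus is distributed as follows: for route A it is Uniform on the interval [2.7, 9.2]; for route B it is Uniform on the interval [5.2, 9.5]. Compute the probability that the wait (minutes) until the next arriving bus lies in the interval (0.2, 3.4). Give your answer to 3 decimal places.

0.081

Conditional on each route, P(0.2 < X < 3.4): A: 0.107692; B: 0.
By total probability, P(0.2 < X < 3.4) = 0.75·0.107692 + 0.25·0 = 0.0807692.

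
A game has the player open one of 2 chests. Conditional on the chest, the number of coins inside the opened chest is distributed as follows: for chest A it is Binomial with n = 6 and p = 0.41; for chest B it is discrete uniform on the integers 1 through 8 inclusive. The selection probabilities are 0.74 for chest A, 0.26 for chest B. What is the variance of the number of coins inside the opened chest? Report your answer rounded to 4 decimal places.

3.2397

Per component, A: μ=2.46, E[X²]=7.503; B: μ=4.5, E[X²]=25.5.
E[X] = 0.74·2.46 + 0.26·4.5 = 2.9904.
E[X²] = 0.74·7.503 + 0.26·25.5 = 12.1822.
Var(X) = E[X²] − (E[X])² = 12.1822 − 8.94249 = 3.23973.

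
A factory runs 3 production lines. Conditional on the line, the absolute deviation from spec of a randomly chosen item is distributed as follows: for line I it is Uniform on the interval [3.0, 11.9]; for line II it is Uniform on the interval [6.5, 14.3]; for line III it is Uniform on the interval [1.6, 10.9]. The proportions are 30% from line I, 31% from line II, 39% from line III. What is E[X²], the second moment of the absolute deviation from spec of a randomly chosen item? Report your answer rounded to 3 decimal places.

71.778

For each component E[X²] = Var + (mean)², giving I: 62.1033; II: 113.23; III: 46.27.
Overall E[X²] = 0.3·62.1033 + 0.31·113.23 + 0.39·46.27 = 71.7776.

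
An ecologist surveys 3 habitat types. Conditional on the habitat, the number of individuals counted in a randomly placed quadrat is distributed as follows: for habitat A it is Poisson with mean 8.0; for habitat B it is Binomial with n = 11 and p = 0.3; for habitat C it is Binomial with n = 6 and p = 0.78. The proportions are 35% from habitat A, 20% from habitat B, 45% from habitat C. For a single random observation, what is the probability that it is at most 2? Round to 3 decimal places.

Conditional on each habitat, P(X ≤ 2): A: 0.013754; B: 0.31274; C: 0.0239035.
By total probability, P(X ≤ 2) = 0.35·0.013754 + 0.2·0.31274 + 0.45·0.0239035 = 0.0781185.

0.078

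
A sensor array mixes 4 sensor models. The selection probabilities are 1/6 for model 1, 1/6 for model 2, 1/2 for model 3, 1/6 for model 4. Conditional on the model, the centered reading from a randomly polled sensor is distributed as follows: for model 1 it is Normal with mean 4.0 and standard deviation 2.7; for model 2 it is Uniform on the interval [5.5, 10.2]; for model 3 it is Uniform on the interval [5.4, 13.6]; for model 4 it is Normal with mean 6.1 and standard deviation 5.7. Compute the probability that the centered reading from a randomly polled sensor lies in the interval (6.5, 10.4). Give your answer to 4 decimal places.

0.4382

Conditional on each model, P(6.5 < X < 10.4): 1: 0.168357; 2: 0.787234; 3: 0.47561; 4: 0.246718.
By total probability, P(6.5 < X < 10.4) = 0.166667·0.168357 + 0.166667·0.787234 + 0.5·0.47561 + 0.166667·0.246718 = 0.43819.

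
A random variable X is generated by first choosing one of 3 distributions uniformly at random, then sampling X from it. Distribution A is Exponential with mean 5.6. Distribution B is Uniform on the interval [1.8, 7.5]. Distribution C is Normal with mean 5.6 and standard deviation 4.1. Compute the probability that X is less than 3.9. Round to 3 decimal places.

0.403

Conditional on each component, P(X < 3.9): A: 0.501638; B: 0.368421; C: 0.339205.
By total probability, P(X < 3.9) = 0.333333·0.501638 + 0.333333·0.368421 + 0.333333·0.339205 = 0.403088.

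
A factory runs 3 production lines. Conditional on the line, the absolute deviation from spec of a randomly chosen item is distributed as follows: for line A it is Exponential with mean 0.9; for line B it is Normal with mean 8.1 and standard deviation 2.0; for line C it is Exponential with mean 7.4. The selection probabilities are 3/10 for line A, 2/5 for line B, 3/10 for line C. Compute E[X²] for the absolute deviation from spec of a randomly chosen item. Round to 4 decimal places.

For each component E[X²] = Var + (mean)², giving A: 1.62; B: 69.61; C: 109.52.
Overall E[X²] = 0.3·1.62 + 0.4·69.61 + 0.3·109.52 = 61.186.

61.1860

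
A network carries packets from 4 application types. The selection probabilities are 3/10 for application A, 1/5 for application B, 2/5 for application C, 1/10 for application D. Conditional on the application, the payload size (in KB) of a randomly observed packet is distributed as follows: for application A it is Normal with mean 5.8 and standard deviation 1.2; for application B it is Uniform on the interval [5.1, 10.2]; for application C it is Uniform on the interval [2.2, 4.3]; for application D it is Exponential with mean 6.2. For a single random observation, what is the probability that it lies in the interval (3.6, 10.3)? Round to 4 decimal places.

Conditional on each application, P(3.6 < X < 10.3): A: 0.966535; B: 1; C: 0.333333; D: 0.369643.
By total probability, P(3.6 < X < 10.3) = 0.3·0.966535 + 0.2·1 + 0.4·0.333333 + 0.1·0.369643 = 0.660258.

0.6603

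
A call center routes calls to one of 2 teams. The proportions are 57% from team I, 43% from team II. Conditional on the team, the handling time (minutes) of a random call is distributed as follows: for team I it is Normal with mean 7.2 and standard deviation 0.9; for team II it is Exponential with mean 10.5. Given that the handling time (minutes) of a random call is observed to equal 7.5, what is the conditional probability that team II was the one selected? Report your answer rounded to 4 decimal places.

Likelihoods f(7.5 | ·): I: 0.419315; II: 0.046623.
Posterior ∝ prior × likelihood. Numerator for II: 0.43·0.046623 = 0.0200479.
Normalizing constant: 0.57·0.419315 + 0.43·0.046623 = 0.259057.
P(II | observation) = 0.0200479 / 0.259057 = 0.0773879.

0.0774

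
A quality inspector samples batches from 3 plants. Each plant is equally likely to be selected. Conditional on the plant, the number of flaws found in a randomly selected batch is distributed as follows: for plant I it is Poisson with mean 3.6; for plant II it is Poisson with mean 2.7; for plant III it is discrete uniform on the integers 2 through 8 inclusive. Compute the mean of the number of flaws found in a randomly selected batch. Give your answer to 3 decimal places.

3.767

Component means — I: 3.6; II: 2.7; III: 5.
E[X] = 0.333333·3.6 + 0.333333·2.7 + 0.333333·5 = 3.76667.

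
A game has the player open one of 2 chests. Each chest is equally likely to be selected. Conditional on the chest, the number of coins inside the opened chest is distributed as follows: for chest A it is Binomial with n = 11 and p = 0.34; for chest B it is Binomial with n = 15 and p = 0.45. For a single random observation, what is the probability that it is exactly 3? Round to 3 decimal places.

0.133

Conditional on each chest, P(X = 3): A: 0.233492; B: 0.0317688.
By total probability, P(X = 3) = 0.5·0.233492 + 0.5·0.0317688 = 0.13263.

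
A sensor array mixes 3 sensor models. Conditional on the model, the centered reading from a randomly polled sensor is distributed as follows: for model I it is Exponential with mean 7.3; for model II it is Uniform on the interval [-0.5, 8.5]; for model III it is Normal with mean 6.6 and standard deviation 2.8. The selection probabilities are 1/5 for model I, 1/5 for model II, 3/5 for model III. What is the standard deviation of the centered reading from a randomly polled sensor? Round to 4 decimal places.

4.2447

Per component, I: μ=7.3, E[X²]=106.58; II: μ=4, E[X²]=22.75; III: μ=6.6, E[X²]=51.4.
E[X] = 0.2·7.3 + 0.2·4 + 0.6·6.6 = 6.22.
E[X²] = 0.2·106.58 + 0.2·22.75 + 0.6·51.4 = 56.706.
Var(X) = E[X²] − (E[X])² = 56.706 − 38.6884 = 18.0176.
SD(X) = √18.0176 = 4.24471.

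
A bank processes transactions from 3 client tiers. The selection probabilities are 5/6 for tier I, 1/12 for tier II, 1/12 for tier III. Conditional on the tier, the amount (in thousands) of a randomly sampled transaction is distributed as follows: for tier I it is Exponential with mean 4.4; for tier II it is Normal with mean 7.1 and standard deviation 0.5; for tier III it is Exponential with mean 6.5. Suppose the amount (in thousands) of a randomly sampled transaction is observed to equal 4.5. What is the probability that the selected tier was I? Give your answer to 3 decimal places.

0.914

Likelihoods f(4.5 | ·): I: 0.0817302; II: 1.07221e-06; III: 0.0769877.
Posterior ∝ prior × likelihood. Numerator for I: 0.833333·0.0817302 = 0.0681085.
Normalizing constant: 0.833333·0.0817302 + 0.0833333·1.07221e-06 + 0.0833333·0.0769877 = 0.0745242.
P(I | observation) = 0.0681085 / 0.0745242 = 0.913911.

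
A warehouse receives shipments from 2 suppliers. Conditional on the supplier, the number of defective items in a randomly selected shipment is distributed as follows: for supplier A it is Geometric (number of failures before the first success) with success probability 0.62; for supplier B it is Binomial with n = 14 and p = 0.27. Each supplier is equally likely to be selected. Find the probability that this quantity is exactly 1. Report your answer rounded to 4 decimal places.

0.1494

Conditional on each supplier, P(X = 1): A: 0.2356; B: 0.0631959.
By total probability, P(X = 1) = 0.5·0.2356 + 0.5·0.0631959 = 0.149398.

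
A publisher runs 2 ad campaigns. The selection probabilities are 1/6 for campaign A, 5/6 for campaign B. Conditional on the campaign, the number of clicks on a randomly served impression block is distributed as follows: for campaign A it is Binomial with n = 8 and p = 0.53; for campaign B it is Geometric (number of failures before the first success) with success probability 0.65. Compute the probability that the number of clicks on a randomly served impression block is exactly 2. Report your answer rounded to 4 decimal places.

Conditional on each campaign, P(X = 2): A: 0.0847807; B: 0.079625.
By total probability, P(X = 2) = 0.166667·0.0847807 + 0.833333·0.079625 = 0.0804843.

0.0805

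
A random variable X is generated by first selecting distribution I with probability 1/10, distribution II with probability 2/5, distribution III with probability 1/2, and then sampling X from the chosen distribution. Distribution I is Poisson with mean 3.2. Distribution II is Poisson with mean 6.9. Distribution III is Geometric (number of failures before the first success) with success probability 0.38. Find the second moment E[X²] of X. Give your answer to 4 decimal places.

26.6258

For each component E[X²] = Var + (mean)², giving I: 13.44; II: 54.51; III: 6.95568.
Overall E[X²] = 0.1·13.44 + 0.4·54.51 + 0.5·6.95568 = 26.6258.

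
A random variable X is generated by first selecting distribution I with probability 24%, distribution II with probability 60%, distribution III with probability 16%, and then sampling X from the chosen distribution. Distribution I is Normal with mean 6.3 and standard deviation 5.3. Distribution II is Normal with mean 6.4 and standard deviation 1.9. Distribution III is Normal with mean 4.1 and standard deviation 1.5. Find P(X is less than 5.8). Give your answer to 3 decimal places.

Conditional on each component, P(X < 5.8): I: 0.46242; II: 0.376081; III: 0.871463.
By total probability, P(X < 5.8) = 0.24·0.46242 + 0.6·0.376081 + 0.16·0.871463 = 0.476063.

0.476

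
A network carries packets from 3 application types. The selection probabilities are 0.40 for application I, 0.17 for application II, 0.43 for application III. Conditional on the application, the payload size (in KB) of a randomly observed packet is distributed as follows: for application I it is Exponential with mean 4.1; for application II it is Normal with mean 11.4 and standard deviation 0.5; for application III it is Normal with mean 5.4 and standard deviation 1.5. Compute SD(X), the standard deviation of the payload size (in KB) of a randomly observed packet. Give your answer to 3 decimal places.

Per component, I: μ=4.1, E[X²]=33.62; II: μ=11.4, E[X²]=130.21; III: μ=5.4, E[X²]=31.41.
E[X] = 0.4·4.1 + 0.17·11.4 + 0.43·5.4 = 5.9.
E[X²] = 0.4·33.62 + 0.17·130.21 + 0.43·31.41 = 49.09.
Var(X) = E[X²] − (E[X])² = 49.09 − 34.81 = 14.28.
SD(X) = √14.28 = 3.77889.

3.779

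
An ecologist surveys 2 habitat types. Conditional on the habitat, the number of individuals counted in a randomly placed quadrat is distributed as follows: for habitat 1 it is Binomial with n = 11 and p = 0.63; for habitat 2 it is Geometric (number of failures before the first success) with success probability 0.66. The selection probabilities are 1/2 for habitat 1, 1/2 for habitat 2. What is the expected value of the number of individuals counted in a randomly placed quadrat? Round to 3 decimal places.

Component means — 1: 6.93; 2: 0.515152.
E[X] = 0.5·6.93 + 0.5·0.515152 = 3.72258.

3.723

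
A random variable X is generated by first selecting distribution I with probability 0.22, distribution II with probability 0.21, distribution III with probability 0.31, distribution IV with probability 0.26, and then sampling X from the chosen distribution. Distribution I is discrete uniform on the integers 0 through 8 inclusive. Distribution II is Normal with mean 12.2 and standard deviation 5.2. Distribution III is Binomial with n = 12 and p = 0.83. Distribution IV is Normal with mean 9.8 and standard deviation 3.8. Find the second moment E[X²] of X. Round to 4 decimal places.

For each component E[X²] = Var + (mean)², giving I: 22.6667; II: 175.88; III: 100.895; IV: 110.48.
Overall E[X²] = 0.22·22.6667 + 0.21·175.88 + 0.31·100.895 + 0.26·110.48 = 101.924.

101.9237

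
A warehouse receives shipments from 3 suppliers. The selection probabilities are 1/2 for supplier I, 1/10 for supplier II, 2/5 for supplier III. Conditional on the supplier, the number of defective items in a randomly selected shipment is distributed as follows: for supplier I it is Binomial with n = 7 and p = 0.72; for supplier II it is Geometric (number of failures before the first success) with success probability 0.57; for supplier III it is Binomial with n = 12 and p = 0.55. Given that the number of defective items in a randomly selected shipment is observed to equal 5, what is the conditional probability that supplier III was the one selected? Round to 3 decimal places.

Likelihoods P(X=5 | ·): I: 0.318565; II: 0.00837948; III: 0.148945.
Posterior ∝ prior × likelihood. Numerator for III: 0.4·0.148945 = 0.059578.
Normalizing constant: 0.5·0.318565 + 0.1·0.00837948 + 0.4·0.148945 = 0.219698.
P(III | observation) = 0.059578 / 0.219698 = 0.271181.

0.271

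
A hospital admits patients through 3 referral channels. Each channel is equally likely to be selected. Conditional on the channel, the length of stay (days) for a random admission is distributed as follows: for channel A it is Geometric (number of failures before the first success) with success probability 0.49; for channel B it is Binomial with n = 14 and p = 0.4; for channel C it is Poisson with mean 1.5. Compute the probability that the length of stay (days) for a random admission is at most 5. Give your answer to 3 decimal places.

0.821

Conditional on each channel, P(X ≤ 5): A: 0.982404; B: 0.485855; C: 0.995544.
By total probability, P(X ≤ 5) = 0.333333·0.982404 + 0.333333·0.485855 + 0.333333·0.995544 = 0.821267.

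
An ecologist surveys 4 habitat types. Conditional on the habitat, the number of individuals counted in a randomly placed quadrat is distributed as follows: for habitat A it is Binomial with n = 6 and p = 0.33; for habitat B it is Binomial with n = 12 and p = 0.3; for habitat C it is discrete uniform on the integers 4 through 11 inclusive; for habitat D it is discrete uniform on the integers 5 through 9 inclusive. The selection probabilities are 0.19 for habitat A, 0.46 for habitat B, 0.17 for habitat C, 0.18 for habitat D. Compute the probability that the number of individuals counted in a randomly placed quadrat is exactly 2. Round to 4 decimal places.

0.1397

Conditional on each habitat, P(X = 2): A: 0.329169; B: 0.16779; C: 0; D: 0.
By total probability, P(X = 2) = 0.19·0.329169 + 0.46·0.16779 + 0.17·0 + 0.18·0 = 0.139726.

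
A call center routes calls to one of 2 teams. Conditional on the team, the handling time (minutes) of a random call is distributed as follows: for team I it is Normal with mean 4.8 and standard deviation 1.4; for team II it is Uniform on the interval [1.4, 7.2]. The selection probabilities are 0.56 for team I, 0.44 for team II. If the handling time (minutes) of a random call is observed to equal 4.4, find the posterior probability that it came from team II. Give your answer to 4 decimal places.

0.3312

Likelihoods f(4.4 | ·): I: 0.273562; II: 0.172414.
Posterior ∝ prior × likelihood. Numerator for II: 0.44·0.172414 = 0.0758621.
Normalizing constant: 0.56·0.273562 + 0.44·0.172414 = 0.229057.
P(II | observation) = 0.0758621 / 0.229057 = 0.331193.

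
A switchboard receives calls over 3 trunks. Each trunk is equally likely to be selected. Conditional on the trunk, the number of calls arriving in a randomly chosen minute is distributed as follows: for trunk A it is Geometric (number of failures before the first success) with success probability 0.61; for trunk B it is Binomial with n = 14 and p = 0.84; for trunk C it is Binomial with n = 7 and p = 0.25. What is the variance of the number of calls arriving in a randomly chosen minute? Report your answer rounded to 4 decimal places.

Per component, A: μ=0.639344, E[X²]=1.45687; B: μ=11.76, E[X²]=140.179; C: μ=1.75, E[X²]=4.375.
E[X] = 0.333333·0.639344 + 0.333333·11.76 + 0.333333·1.75 = 4.71645.
E[X²] = 0.333333·1.45687 + 0.333333·140.179 + 0.333333·4.375 = 48.6704.
Var(X) = E[X²] − (E[X])² = 48.6704 − 22.2449 = 26.4255.

26.4255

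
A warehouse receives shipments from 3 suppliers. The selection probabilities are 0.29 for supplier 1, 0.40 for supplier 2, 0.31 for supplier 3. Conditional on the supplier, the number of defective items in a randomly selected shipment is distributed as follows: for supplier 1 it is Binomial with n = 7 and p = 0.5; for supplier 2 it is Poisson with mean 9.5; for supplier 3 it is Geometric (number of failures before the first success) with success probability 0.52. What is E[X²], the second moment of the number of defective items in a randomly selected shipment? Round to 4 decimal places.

For each component E[X²] = Var + (mean)², giving 1: 14; 2: 99.75; 3: 2.62722.
Overall E[X²] = 0.29·14 + 0.4·99.75 + 0.31·2.62722 = 44.7744.

44.7744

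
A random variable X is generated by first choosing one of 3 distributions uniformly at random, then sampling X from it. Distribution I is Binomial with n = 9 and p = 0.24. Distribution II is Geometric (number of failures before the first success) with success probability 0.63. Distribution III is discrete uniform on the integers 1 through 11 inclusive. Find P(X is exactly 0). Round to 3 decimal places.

0.238

Conditional on each component, P(X = 0): I: 0.0845906; II: 0.63; III: 0.
By total probability, P(X = 0) = 0.333333·0.0845906 + 0.333333·0.63 + 0.333333·0 = 0.238197.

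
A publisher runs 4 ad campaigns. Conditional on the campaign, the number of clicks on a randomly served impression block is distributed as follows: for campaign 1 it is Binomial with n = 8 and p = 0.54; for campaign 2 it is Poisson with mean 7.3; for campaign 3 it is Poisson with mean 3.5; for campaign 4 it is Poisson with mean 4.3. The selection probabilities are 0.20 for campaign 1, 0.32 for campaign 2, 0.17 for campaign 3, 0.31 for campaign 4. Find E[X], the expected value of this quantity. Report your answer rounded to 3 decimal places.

Component means — 1: 4.32; 2: 7.3; 3: 3.5; 4: 4.3.
E[X] = 0.2·4.32 + 0.32·7.3 + 0.17·3.5 + 0.31·4.3 = 5.128.

5.128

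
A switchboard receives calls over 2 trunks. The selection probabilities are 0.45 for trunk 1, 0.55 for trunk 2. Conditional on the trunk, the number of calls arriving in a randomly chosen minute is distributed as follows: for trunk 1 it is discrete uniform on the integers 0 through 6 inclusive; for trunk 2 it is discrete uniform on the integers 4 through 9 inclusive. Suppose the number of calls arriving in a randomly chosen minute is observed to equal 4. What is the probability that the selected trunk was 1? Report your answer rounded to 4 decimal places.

Likelihoods P(X=4 | ·): 1: 0.142857; 2: 0.166667.
Posterior ∝ prior × likelihood. Numerator for 1: 0.45·0.142857 = 0.0642857.
Normalizing constant: 0.45·0.142857 + 0.55·0.166667 = 0.155952.
P(1 | observation) = 0.0642857 / 0.155952 = 0.412214.

0.4122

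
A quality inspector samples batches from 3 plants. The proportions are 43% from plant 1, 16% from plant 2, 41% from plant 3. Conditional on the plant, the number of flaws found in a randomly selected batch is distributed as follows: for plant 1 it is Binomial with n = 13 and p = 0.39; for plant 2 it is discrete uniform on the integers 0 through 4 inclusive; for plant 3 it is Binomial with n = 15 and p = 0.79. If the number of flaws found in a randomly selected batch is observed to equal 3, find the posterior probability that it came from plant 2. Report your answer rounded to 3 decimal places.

0.381

Likelihoods P(X=3 | ·): 1: 0.12102; 2: 0.2; 3: 1.65015e-06.
Posterior ∝ prior × likelihood. Numerator for 2: 0.16·0.2 = 0.032.
Normalizing constant: 0.43·0.12102 + 0.16·0.2 + 0.41·1.65015e-06 = 0.0840394.
P(2 | observation) = 0.032 / 0.0840394 = 0.380774.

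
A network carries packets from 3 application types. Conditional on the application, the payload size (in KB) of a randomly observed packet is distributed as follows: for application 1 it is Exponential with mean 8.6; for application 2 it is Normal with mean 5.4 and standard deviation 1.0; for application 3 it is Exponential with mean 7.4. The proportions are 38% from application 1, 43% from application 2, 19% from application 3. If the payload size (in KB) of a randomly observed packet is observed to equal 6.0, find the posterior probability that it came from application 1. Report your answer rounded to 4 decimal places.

0.1245

Likelihoods f(6.0 | ·): 1: 0.0578769; 2: 0.333225; 3: 0.0600672.
Posterior ∝ prior × likelihood. Numerator for 1: 0.38·0.0578769 = 0.0219932.
Normalizing constant: 0.38·0.0578769 + 0.43·0.333225 + 0.19·0.0600672 = 0.176693.
P(1 | observation) = 0.0219932 / 0.176693 = 0.124472.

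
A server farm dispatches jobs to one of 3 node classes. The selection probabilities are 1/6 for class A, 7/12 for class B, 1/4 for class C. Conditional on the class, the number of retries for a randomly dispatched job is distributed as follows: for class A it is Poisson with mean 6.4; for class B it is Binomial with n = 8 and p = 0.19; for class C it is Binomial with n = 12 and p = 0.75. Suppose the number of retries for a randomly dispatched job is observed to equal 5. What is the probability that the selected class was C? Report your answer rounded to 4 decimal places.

Likelihoods P(X=5 | ·): A: 0.148674; B: 0.00736904; C: 0.0114713.
Posterior ∝ prior × likelihood. Numerator for C: 0.25·0.0114713 = 0.00286782.
Normalizing constant: 0.166667·0.148674 + 0.583333·0.00736904 + 0.25·0.0114713 = 0.0319454.
P(C | observation) = 0.00286782 / 0.0319454 = 0.0897726.

0.0898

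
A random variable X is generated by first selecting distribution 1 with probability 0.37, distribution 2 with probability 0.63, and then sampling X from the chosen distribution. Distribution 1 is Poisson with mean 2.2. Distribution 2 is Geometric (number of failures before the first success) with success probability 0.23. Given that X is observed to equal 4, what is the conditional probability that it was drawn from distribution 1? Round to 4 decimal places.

0.4400

Likelihoods P(X=4 | ·): 1: 0.108151; 2: 0.080852.
Posterior ∝ prior × likelihood. Numerator for 1: 0.37·0.108151 = 0.040016.
Normalizing constant: 0.37·0.108151 + 0.63·0.080852 = 0.0909527.
P(1 | observation) = 0.040016 / 0.0909527 = 0.439964.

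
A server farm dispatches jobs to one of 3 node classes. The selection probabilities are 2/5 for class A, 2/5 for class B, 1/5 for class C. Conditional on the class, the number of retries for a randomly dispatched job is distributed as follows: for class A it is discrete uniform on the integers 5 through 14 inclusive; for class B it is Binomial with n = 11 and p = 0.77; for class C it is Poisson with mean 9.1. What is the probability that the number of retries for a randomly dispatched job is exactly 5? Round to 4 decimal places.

0.0590

Conditional on each class, P(X = 5): A: 0.1; B: 0.0185124; C: 0.0580692.
By total probability, P(X = 5) = 0.4·0.1 + 0.4·0.0185124 + 0.2·0.0580692 = 0.0590188.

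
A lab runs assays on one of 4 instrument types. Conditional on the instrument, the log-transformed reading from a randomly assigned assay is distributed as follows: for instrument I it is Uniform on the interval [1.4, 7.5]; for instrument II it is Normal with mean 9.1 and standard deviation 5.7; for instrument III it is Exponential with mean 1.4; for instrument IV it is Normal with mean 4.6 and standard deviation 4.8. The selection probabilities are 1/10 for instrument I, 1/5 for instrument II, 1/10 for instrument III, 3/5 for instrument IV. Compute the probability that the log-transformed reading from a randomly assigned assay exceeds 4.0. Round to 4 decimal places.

Conditional on each instrument, P(X > 4.0): I: 0.57377; II: 0.814536; III: 0.0574326; IV: 0.549738.
By total probability, P(X > 4.0) = 0.1·0.57377 + 0.2·0.814536 + 0.1·0.0574326 + 0.6·0.549738 = 0.55587.

0.5559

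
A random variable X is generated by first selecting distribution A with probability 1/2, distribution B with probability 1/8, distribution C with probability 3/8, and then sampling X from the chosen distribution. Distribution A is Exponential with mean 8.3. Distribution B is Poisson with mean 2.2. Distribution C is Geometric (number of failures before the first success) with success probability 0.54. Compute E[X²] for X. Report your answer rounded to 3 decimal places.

70.634

For each component E[X²] = Var + (mean)², giving A: 137.78; B: 7.04; C: 2.30316.
Overall E[X²] = 0.5·137.78 + 0.125·7.04 + 0.375·2.30316 = 70.6337.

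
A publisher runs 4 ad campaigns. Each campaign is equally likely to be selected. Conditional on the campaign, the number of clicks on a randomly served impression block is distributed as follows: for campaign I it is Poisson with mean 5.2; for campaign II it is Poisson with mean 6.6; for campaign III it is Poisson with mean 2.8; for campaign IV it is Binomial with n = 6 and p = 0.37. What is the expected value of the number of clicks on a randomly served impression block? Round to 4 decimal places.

Component means — I: 5.2; II: 6.6; III: 2.8; IV: 2.22.
E[X] = 0.25·5.2 + 0.25·6.6 + 0.25·2.8 + 0.25·2.22 = 4.205.

4.2050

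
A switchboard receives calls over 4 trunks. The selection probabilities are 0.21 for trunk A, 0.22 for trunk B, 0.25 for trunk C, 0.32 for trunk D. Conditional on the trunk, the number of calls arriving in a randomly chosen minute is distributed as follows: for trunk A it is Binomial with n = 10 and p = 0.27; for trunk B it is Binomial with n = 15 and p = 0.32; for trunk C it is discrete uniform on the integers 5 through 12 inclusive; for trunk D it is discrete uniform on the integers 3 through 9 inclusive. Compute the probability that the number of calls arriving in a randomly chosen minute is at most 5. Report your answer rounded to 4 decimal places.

0.5177

Conditional on each trunk, P(X ≤ 5): A: 0.971278; B: 0.660725; C: 0.125; D: 0.428571.
By total probability, P(X ≤ 5) = 0.21·0.971278 + 0.22·0.660725 + 0.25·0.125 + 0.32·0.428571 = 0.517721.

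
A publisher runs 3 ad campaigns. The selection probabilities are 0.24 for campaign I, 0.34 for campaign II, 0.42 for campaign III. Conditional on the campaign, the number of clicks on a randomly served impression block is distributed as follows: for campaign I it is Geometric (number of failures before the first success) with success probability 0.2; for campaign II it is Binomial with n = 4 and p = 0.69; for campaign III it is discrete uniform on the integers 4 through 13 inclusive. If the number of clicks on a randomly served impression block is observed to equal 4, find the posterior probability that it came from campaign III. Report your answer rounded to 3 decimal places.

Likelihoods P(X=4 | ·): I: 0.08192; II: 0.226671; III: 0.1.
Posterior ∝ prior × likelihood. Numerator for III: 0.42·0.1 = 0.042.
Normalizing constant: 0.24·0.08192 + 0.34·0.226671 + 0.42·0.1 = 0.138729.
P(III | observation) = 0.042 / 0.138729 = 0.302748.

0.303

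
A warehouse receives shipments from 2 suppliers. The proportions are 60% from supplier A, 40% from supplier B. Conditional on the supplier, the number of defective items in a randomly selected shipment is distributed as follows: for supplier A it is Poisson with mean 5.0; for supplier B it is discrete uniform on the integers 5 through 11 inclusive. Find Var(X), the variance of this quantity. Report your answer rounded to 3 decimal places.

Per component, A: μ=5, E[X²]=30; B: μ=8, E[X²]=68.
E[X] = 0.6·5 + 0.4·8 = 6.2.
E[X²] = 0.6·30 + 0.4·68 = 45.2.
Var(X) = E[X²] − (E[X])² = 45.2 − 38.44 = 6.76.

6.760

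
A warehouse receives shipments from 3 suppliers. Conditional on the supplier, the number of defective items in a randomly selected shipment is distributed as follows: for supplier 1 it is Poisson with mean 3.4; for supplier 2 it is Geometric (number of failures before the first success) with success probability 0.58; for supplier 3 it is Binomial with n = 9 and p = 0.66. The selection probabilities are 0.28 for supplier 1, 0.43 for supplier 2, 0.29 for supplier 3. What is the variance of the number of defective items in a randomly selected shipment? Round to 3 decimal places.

6.853

Per component, 1: μ=3.4, E[X²]=14.96; 2: μ=0.724138, E[X²]=1.77289; 3: μ=5.94, E[X²]=37.3032.
E[X] = 0.28·3.4 + 0.43·0.724138 + 0.29·5.94 = 2.98598.
E[X²] = 0.28·14.96 + 0.43·1.77289 + 0.29·37.3032 = 15.7691.
Var(X) = E[X²] − (E[X])² = 15.7691 − 8.91607 = 6.853.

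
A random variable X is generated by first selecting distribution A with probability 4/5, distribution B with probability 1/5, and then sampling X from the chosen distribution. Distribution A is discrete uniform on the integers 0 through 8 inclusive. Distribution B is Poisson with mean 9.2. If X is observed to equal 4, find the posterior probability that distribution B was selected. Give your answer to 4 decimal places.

0.0635

Likelihoods P(X=4 | ·): A: 0.111111; B: 0.03016.
Posterior ∝ prior × likelihood. Numerator for B: 0.2·0.03016 = 0.00603199.
Normalizing constant: 0.8·0.111111 + 0.2·0.03016 = 0.0949209.
P(B | observation) = 0.00603199 / 0.0949209 = 0.0635476.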